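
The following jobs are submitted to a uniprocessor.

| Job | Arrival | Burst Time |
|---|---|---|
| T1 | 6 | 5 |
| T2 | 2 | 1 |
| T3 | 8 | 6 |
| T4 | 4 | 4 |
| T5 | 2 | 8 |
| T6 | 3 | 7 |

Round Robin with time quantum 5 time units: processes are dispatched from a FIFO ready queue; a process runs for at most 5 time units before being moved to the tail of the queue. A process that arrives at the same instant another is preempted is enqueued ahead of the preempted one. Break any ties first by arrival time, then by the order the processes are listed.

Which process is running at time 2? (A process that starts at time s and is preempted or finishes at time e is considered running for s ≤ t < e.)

T2

Timeline: | idle 0-2 | T2 2-3 | T5 3-8 | T6 8-13 | T4 13-17 | T1 17-22 | T3 22-27 | T5 27-30 | T6 30-32 | T3 32-33 |
Completion: T1=22  T2=3  T3=33  T4=17  T5=30  T6=32
Turnaround (C−A): T1=16  T2=1  T3=25  T4=13  T5=28  T6=29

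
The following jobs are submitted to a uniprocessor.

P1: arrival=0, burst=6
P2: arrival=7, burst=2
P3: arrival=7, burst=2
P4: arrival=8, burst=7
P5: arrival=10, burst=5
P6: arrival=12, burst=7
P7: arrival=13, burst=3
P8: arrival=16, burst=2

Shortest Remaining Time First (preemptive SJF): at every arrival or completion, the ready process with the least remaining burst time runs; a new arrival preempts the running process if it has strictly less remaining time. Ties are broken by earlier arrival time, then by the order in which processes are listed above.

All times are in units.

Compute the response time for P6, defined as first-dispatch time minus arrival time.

Schedule: | P1 0-6 | idle 6-7 | P2 7-9 | P3 9-11 | P5 11-16 | P8 16-18 | P7 18-21 | P4 21-28 | P6 28-35 |
Completion: P1=6  P2=9  P3=11  P4=28  P5=16  P6=35  P7=21  P8=18
Response(P6) = first start − arrival = 28 − 12 = 16

16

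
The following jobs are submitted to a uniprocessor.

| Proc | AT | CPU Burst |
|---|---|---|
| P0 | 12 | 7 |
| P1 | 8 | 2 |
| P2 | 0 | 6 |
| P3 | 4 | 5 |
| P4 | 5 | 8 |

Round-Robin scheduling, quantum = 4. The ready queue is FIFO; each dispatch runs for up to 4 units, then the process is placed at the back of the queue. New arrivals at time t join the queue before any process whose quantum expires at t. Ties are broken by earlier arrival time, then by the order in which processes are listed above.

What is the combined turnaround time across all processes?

67

Gantt: | P2 0-4 | P3 4-8 | P2 8-10 | P4 10-14 | P1 14-16 | P3 16-17 | P0 17-21 | P4 21-25 | P0 25-28 |
Completion: P0=28  P1=16  P2=10  P3=17  P4=25
Turnaround (C−A): P0=16  P1=8  P2=10  P3=13  P4=20
Turnaround = completion − arrival: P0=16, P1=8, P2=10, P3=13, P4=20
Total turnaround = 16 + 8 + 10 + 13 + 20 = 67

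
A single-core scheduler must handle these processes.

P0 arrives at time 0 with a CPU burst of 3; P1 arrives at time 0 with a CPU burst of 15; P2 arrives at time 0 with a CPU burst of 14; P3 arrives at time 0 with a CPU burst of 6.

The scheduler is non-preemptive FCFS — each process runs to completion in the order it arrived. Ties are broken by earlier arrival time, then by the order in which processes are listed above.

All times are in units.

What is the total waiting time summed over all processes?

53

Gantt: | P0 0-3 | P1 3-18 | P2 18-32 | P3 32-38 |
Completion: P0=3  P1=18  P2=32  P3=38
Turnaround (C−A): P0=3  P1=18  P2=32  P3=38
Waiting = turnaround − burst: P0=0, P1=3, P2=18, P3=32
Total waiting = 0 + 3 + 18 + 32 = 53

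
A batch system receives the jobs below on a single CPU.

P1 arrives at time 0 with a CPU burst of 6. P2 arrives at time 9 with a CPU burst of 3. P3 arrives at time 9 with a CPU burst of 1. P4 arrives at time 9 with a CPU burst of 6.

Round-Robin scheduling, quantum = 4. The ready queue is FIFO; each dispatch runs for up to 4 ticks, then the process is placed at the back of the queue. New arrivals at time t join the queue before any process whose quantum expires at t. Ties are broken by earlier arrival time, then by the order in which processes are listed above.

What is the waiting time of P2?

Timeline: | P1 0-6 | idle 6-9 | P2 9-12 | P3 12-13 | P4 13-19 |
Completion: P1=6  P2=12  P3=13  P4=19
Turnaround (C−A): P1=6  P2=3  P3=4  P4=10
Waiting(P2) = turnaround − burst = 3 − 3 = 0

0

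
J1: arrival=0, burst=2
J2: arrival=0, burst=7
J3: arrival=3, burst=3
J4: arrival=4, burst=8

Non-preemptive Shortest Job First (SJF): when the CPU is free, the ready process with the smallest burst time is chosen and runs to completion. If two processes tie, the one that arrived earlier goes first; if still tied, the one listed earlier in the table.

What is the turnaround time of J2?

9

Gantt: | J1 0-2 | J2 2-9 | J3 9-12 | J4 12-20 |
Completion: J1=2  J2=9  J3=12  J4=20
Turnaround (C−A): J1=2  J2=9  J3=9  J4=16
Turnaround(J2) = completion − arrival = 9 − 0 = 9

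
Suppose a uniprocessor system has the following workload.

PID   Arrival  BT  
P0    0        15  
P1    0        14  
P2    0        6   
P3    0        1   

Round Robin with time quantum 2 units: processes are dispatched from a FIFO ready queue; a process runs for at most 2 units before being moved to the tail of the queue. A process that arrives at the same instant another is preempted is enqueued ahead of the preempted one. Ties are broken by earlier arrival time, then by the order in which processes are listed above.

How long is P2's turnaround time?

19

Gantt: | P0 0-2 | P1 2-4 | P2 4-6 | P3 6-7 | P0 7-9 | P1 9-11 | P2 11-13 | P0 13-15 | P1 15-17 | P2 17-19 | P0 19-21 | P1 21-23 | P0 23-25 | P1 25-27 | P0 27-29 | P1 29-31 | P0 31-33 | P1 33-35 | P0 35-36 |
Completion: P0=36  P1=35  P2=19  P3=7
Turnaround (C−A): P0=36  P1=35  P2=19  P3=7
Turnaround(P2) = completion − arrival = 19 − 0 = 19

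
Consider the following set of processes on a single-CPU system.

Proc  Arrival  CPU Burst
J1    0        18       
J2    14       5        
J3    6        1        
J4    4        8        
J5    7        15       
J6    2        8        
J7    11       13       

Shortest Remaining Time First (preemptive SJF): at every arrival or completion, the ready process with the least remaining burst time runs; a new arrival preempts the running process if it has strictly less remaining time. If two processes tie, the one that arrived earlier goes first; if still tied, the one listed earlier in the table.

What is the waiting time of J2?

5

Schedule: | J1 0-2 | J6 2-6 | J3 6-7 | J6 7-11 | J4 11-19 | J2 19-24 | J7 24-37 | J5 37-52 | J1 52-68 |
Completion: J1=68  J2=24  J3=7  J4=19  J5=52  J6=11  J7=37
Turnaround (C−A): J1=68  J2=10  J3=1  J4=15  J5=45  J6=9  J7=26
Waiting(J2) = turnaround − burst = 10 − 5 = 5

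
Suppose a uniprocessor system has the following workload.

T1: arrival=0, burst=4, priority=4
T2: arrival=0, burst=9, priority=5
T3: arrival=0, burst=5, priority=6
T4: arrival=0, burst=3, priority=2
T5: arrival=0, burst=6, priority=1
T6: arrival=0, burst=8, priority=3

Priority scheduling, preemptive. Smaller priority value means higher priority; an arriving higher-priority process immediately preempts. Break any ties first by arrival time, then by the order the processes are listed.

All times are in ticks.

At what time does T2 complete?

30

Timeline: | T5 0-6 | T4 6-9 | T6 9-17 | T1 17-21 | T2 21-30 | T3 30-35 |
Completion: T1=21  T2=30  T3=35  T4=9  T5=6  T6=17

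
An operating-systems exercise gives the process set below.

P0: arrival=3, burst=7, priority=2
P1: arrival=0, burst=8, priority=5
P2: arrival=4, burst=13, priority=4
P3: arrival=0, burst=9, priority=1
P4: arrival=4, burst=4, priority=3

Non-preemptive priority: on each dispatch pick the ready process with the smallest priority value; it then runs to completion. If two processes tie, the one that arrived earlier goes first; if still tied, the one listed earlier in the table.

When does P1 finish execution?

Timeline: | P3 0-9 | P0 9-16 | P4 16-20 | P2 20-33 | P1 33-41 |
Completion: P0=16  P1=41  P2=33  P3=9  P4=20
Turnaround (C−A): P0=13  P1=41  P2=29  P3=9  P4=16

41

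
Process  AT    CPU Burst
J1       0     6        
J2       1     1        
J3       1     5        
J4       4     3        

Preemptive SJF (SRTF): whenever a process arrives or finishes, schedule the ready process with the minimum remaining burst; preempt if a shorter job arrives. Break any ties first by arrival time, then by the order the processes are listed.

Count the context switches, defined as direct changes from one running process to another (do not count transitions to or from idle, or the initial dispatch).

Gantt: | J1 0-1 | J2 1-2 | J1 2-7 | J4 7-10 | J3 10-15 |
Completion: J1=7  J2=2  J3=15  J4=10
Turnaround (C−A): J1=7  J2=1  J3=14  J4=6

4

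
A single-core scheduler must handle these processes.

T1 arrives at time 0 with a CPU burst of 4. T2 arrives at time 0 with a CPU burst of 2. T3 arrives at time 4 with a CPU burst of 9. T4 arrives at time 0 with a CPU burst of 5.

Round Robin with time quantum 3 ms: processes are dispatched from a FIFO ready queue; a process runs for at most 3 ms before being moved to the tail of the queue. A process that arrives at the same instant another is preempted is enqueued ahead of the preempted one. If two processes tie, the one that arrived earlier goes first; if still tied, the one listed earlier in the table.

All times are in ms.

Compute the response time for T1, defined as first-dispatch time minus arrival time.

0

Gantt: | T1 0-3 | T2 3-5 | T4 5-8 | T1 8-9 | T3 9-12 | T4 12-14 | T3 14-20 |
Completion: T1=9  T2=5  T3=20  T4=14
Turnaround (C−A): T1=9  T2=5  T3=16  T4=14
Response(T1) = first start − arrival = 0 − 0 = 0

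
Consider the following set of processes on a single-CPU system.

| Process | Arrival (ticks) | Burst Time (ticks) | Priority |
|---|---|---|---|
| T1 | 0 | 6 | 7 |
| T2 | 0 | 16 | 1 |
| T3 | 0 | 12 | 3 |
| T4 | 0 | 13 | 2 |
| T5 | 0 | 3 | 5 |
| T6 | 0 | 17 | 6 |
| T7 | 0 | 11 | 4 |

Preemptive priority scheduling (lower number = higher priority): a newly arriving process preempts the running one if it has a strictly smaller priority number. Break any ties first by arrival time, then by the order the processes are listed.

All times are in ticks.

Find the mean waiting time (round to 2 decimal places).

37.86

Gantt: | T2 0-16 | T4 16-29 | T3 29-41 | T7 41-52 | T5 52-55 | T6 55-72 | T1 72-78 |
Completion: T1=78  T2=16  T3=41  T4=29  T5=55  T6=72  T7=52
Turnaround (C−A): T1=78  T2=16  T3=41  T4=29  T5=55  T6=72  T7=52
Waiting times: T1=72, T2=0, T3=29, T4=16, T5=52, T6=55, T7=41
Average waiting = (72+0+29+16+52+55+41) / 7 = 265/7 = 37.86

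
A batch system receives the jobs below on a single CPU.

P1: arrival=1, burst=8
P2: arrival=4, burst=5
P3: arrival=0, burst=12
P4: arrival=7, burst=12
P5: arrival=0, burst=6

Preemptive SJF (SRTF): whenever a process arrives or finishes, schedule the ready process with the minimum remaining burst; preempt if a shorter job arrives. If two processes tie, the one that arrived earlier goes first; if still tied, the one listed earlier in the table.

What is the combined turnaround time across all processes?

Schedule: | P5 0-6 | P2 6-11 | P1 11-19 | P3 19-31 | P4 31-43 |
Completion: P1=19  P2=11  P3=31  P4=43  P5=6
Turnaround = completion − arrival: P1=18, P2=7, P3=31, P4=36, P5=6
Total turnaround = 18 + 7 + 31 + 36 + 6 = 98

98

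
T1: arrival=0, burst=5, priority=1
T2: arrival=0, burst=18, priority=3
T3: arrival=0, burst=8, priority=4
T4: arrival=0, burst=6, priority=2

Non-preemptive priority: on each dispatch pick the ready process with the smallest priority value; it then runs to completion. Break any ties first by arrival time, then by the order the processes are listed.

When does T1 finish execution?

5

Schedule: | T1 0-5 | T4 5-11 | T2 11-29 | T3 29-37 |
Completion: T1=5  T2=29  T3=37  T4=11
Turnaround (C−A): T1=5  T2=29  T3=37  T4=11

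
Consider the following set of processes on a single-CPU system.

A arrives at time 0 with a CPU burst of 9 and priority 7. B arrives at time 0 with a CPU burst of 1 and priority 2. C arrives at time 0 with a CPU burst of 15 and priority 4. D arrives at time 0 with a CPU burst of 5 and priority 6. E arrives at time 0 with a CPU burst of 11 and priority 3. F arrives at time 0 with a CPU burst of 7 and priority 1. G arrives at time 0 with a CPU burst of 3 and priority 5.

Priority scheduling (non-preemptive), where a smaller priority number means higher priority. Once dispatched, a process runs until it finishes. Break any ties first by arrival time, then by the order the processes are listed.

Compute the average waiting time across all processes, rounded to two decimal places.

21.00

Schedule: | F 0-7 | B 7-8 | E 8-19 | C 19-34 | G 34-37 | D 37-42 | A 42-51 |
Completion: A=51  B=8  C=34  D=42  E=19  F=7  G=37
Turnaround (C−A): A=51  B=8  C=34  D=42  E=19  F=7  G=37
Waiting times: A=42, B=7, C=19, D=37, E=8, F=0, G=34
Average waiting = (42+7+19+37+8+0+34) / 7 = 147/7 = 21.00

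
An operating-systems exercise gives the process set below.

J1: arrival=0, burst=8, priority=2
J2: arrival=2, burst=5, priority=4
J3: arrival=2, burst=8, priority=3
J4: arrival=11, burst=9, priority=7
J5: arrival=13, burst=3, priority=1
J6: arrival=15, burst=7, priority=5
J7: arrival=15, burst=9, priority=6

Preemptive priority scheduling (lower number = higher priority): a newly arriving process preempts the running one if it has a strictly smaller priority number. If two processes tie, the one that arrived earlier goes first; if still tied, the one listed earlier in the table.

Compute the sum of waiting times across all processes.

Schedule: | J1 0-8 | J3 8-13 | J5 13-16 | J3 16-19 | J2 19-24 | J6 24-31 | J7 31-40 | J4 40-49 |
Completion: J1=8  J2=24  J3=19  J4=49  J5=16  J6=31  J7=40
Waiting = turnaround − burst: J1=0, J2=17, J3=9, J4=29, J5=0, J6=9, J7=16
Total waiting = 0 + 17 + 9 + 29 + 0 + 9 + 16 = 80

80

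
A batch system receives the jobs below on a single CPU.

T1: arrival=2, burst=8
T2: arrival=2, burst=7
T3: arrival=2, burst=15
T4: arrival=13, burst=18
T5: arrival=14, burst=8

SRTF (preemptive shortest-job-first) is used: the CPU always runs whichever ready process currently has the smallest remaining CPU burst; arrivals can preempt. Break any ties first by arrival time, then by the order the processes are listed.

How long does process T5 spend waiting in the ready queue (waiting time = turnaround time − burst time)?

Timeline: | idle 0-2 | T2 2-9 | T1 9-17 | T5 17-25 | T3 25-40 | T4 40-58 |
Completion: T1=17  T2=9  T3=40  T4=58  T5=25
Turnaround (C−A): T1=15  T2=7  T3=38  T4=45  T5=11
Waiting(T5) = turnaround − burst = 11 − 8 = 3

3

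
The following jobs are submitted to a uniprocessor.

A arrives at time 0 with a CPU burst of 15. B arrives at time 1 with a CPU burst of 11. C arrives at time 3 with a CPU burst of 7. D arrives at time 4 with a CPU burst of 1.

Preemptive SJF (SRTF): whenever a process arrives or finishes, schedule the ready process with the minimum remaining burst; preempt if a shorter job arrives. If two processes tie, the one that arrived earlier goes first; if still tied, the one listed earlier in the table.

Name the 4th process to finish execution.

Gantt: | A 0-1 | B 1-3 | C 3-4 | D 4-5 | C 5-11 | B 11-20 | A 20-34 |
Completion: A=34  B=20  C=11  D=5
Turnaround (C−A): A=34  B=19  C=8  D=1
Finish order: D → C → B → A

A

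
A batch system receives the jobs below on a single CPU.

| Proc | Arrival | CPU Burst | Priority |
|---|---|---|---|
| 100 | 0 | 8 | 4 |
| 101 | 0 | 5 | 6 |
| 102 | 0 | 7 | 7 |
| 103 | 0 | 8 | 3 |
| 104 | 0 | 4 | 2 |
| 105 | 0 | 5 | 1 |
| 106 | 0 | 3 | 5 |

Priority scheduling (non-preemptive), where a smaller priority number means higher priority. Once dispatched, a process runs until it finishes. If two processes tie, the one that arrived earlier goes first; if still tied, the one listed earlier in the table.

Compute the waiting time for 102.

33

Schedule: | 105 0-5 | 104 5-9 | 103 9-17 | 100 17-25 | 106 25-28 | 101 28-33 | 102 33-40 |
Completion: 100=25  101=33  102=40  103=17  104=9  105=5  106=28
Waiting(102) = turnaround − burst = 40 − 7 = 33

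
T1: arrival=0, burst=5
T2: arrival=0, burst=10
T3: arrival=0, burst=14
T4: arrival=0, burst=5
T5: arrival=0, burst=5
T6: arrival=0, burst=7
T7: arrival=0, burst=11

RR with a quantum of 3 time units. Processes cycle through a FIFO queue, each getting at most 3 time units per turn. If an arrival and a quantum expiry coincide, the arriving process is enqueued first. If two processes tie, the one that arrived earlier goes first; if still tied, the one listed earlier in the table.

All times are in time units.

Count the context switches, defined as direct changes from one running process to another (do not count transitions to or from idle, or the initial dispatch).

Timeline: | T1 0-3 | T2 3-6 | T3 6-9 | T4 9-12 | T5 12-15 | T6 15-18 | T7 18-21 | T1 21-23 | T2 23-26 | T3 26-29 | T4 29-31 | T5 31-33 | T6 33-36 | T7 36-39 | T2 39-42 | T3 42-45 | T6 45-46 | T7 46-49 | T2 49-50 | T3 50-53 | T7 53-55 | T3 55-57 |
Completion: T1=23  T2=50  T3=57  T4=31  T5=33  T6=46  T7=55
Turnaround (C−A): T1=23  T2=50  T3=57  T4=31  T5=33  T6=46  T7=55

21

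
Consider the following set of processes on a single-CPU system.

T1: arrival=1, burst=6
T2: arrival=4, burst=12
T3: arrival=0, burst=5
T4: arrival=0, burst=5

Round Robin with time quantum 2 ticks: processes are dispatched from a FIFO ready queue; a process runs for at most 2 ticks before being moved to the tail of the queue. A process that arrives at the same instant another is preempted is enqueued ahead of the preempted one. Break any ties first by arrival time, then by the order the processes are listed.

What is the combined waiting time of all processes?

48

Timeline: | T3 0-2 | T4 2-4 | T1 4-6 | T3 6-8 | T2 8-10 | T4 10-12 | T1 12-14 | T3 14-15 | T2 15-17 | T4 17-18 | T1 18-20 | T2 20-28 |
Completion: T1=20  T2=28  T3=15  T4=18
Turnaround (C−A): T1=19  T2=24  T3=15  T4=18
Waiting = turnaround − burst: T1=13, T2=12, T3=10, T4=13
Total waiting = 13 + 12 + 10 + 13 = 48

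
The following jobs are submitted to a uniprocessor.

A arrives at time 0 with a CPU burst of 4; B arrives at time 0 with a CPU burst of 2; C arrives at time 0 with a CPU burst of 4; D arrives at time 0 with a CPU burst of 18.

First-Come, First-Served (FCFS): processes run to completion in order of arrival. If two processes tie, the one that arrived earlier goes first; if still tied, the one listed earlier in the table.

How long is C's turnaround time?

Gantt: | A 0-4 | B 4-6 | C 6-10 | D 10-28 |
Completion: A=4  B=6  C=10  D=28
Turnaround(C) = completion − arrival = 10 − 0 = 10

10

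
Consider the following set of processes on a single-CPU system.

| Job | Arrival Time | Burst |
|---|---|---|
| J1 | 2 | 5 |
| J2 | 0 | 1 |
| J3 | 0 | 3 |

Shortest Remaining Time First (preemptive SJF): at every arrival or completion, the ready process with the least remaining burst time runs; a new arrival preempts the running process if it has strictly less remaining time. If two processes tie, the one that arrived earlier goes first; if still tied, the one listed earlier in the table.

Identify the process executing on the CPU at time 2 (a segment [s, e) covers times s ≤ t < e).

Timeline: | J2 0-1 | J3 1-4 | J1 4-9 |
Completion: J1=9  J2=1  J3=4
Turnaround (C−A): J1=7  J2=1  J3=4

J3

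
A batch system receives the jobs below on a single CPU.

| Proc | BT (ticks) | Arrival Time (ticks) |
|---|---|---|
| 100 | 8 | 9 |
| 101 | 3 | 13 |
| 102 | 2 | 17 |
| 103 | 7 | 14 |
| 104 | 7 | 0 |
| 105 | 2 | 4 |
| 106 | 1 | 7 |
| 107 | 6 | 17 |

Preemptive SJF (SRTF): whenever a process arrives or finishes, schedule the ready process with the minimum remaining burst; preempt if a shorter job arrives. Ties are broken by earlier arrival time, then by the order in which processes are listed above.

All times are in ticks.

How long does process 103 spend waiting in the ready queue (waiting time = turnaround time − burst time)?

Timeline: | 104 0-4 | 105 4-6 | 104 6-7 | 106 7-8 | 104 8-10 | 100 10-13 | 101 13-16 | 100 16-17 | 102 17-19 | 100 19-23 | 107 23-29 | 103 29-36 |
Completion: 100=23  101=16  102=19  103=36  104=10  105=6  106=8  107=29
Turnaround (C−A): 100=14  101=3  102=2  103=22  104=10  105=2  106=1  107=12
Waiting(103) = turnaround − burst = 22 − 7 = 15

15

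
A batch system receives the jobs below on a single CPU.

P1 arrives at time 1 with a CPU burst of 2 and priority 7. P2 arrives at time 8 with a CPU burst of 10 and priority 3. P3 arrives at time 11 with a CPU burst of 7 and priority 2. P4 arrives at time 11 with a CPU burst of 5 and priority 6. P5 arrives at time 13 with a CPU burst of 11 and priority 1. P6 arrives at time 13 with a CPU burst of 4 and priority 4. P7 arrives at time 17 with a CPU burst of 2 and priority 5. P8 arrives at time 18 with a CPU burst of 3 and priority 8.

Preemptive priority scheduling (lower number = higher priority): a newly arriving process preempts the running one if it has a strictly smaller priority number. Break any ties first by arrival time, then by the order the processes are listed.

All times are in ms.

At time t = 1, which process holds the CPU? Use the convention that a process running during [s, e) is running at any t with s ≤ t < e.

Schedule: | idle 0-1 | P1 1-3 | idle 3-8 | P2 8-11 | P3 11-13 | P5 13-24 | P3 24-29 | P2 29-36 | P6 36-40 | P7 40-42 | P4 42-47 | P8 47-50 |
Completion: P1=3  P2=36  P3=29  P4=47  P5=24  P6=40  P7=42  P8=50
Turnaround (C−A): P1=2  P2=28  P3=18  P4=36  P5=11  P6=27  P7=25  P8=32

P1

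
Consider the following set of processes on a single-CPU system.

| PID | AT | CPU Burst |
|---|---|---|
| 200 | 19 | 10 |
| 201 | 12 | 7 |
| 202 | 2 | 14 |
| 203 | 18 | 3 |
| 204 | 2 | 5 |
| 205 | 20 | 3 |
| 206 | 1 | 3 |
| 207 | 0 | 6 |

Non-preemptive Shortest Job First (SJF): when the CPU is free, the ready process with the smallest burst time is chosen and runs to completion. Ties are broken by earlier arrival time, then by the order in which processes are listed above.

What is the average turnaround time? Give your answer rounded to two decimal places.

14.38

Timeline: | 207 0-6 | 206 6-9 | 204 9-14 | 201 14-21 | 203 21-24 | 205 24-27 | 200 27-37 | 202 37-51 |
Completion: 200=37  201=21  202=51  203=24  204=14  205=27  206=9  207=6
Turnaround (C−A): 200=18  201=9  202=49  203=6  204=12  205=7  206=8  207=6
Turnaround times: 200=18, 201=9, 202=49, 203=6, 204=12, 205=7, 206=8, 207=6
Average turnaround = (18+9+49+6+12+7+8+6) / 8 = 115/8 = 14.38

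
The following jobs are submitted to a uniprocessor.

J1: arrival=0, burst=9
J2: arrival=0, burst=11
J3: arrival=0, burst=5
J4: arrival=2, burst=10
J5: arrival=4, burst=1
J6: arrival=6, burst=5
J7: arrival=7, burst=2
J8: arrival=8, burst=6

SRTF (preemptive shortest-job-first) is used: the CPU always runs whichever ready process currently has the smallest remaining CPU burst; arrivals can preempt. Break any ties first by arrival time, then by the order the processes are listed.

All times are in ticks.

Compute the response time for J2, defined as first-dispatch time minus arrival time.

38

Schedule: | J3 0-5 | J5 5-6 | J6 6-7 | J7 7-9 | J6 9-13 | J8 13-19 | J1 19-28 | J4 28-38 | J2 38-49 |
Completion: J1=28  J2=49  J3=5  J4=38  J5=6  J6=13  J7=9  J8=19
Response(J2) = first start − arrival = 38 − 0 = 38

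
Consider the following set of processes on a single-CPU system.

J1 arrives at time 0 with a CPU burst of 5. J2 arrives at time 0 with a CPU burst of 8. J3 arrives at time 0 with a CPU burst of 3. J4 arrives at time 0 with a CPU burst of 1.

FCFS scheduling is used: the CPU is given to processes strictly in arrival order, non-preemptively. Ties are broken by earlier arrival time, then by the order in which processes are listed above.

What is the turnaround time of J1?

Gantt: | J1 0-5 | J2 5-13 | J3 13-16 | J4 16-17 |
Completion: J1=5  J2=13  J3=16  J4=17
Turnaround(J1) = completion − arrival = 5 − 0 = 5

5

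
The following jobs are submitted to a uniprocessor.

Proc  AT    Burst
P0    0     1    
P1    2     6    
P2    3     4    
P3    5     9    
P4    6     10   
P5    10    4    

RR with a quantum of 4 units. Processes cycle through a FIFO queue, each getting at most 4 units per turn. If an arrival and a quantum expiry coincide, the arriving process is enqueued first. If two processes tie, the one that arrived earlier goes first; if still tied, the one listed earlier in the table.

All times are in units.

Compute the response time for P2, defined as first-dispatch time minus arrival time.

3

Timeline: | P0 0-1 | idle 1-2 | P1 2-6 | P2 6-10 | P3 10-14 | P4 14-18 | P1 18-20 | P5 20-24 | P3 24-28 | P4 28-32 | P3 32-33 | P4 33-35 |
Completion: P0=1  P1=20  P2=10  P3=33  P4=35  P5=24
Response(P2) = first start − arrival = 6 − 3 = 3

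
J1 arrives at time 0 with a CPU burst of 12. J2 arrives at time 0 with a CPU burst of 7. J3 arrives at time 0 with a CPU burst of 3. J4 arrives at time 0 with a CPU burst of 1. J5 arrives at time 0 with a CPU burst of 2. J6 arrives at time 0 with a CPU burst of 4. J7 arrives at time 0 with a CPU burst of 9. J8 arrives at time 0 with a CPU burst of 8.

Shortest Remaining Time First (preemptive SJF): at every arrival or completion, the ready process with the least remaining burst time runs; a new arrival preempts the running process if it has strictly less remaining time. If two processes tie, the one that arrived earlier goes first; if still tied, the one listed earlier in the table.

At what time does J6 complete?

10

Gantt: | J4 0-1 | J5 1-3 | J3 3-6 | J6 6-10 | J2 10-17 | J8 17-25 | J7 25-34 | J1 34-46 |
Completion: J1=46  J2=17  J3=6  J4=1  J5=3  J6=10  J7=34  J8=25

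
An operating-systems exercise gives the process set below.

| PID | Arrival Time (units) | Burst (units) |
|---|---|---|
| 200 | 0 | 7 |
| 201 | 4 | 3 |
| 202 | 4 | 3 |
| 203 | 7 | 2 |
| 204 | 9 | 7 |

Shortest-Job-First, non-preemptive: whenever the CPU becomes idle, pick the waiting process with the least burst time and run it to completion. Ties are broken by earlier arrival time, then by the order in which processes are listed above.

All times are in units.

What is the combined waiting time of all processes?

Gantt: | 200 0-7 | 203 7-9 | 201 9-12 | 202 12-15 | 204 15-22 |
Completion: 200=7  201=12  202=15  203=9  204=22
Turnaround (C−A): 200=7  201=8  202=11  203=2  204=13
Waiting = turnaround − burst: 200=0, 201=5, 202=8, 203=0, 204=6
Total waiting = 0 + 5 + 8 + 0 + 6 = 19

19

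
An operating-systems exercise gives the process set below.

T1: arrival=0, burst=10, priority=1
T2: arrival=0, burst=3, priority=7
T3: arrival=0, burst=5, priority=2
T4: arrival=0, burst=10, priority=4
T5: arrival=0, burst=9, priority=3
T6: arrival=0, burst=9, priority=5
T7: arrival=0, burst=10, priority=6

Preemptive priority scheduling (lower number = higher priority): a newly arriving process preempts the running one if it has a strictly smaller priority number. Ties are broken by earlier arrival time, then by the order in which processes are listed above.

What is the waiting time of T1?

0

Timeline: | T1 0-10 | T3 10-15 | T5 15-24 | T4 24-34 | T6 34-43 | T7 43-53 | T2 53-56 |
Completion: T1=10  T2=56  T3=15  T4=34  T5=24  T6=43  T7=53
Turnaround (C−A): T1=10  T2=56  T3=15  T4=34  T5=24  T6=43  T7=53
Waiting(T1) = turnaround − burst = 10 − 10 = 0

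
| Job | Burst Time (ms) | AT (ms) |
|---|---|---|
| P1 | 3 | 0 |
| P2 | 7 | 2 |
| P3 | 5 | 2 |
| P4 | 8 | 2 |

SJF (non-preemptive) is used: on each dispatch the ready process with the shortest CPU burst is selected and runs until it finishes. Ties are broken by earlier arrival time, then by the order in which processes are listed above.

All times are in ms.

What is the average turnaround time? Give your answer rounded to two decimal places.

10.75

Timeline: | P1 0-3 | P3 3-8 | P2 8-15 | P4 15-23 |
Completion: P1=3  P2=15  P3=8  P4=23
Turnaround times: P1=3, P2=13, P3=6, P4=21
Average turnaround = (3+13+6+21) / 4 = 43/4 = 10.75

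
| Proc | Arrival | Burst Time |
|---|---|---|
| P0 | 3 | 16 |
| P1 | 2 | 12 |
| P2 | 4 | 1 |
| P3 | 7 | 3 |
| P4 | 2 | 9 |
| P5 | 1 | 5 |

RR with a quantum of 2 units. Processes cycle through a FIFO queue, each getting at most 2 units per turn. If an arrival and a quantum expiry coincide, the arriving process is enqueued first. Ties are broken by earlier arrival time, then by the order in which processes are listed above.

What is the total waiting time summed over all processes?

117

Schedule: | idle 0-1 | P5 1-3 | P1 3-5 | P4 5-7 | P0 7-9 | P5 9-11 | P2 11-12 | P1 12-14 | P3 14-16 | P4 16-18 | P0 18-20 | P5 20-21 | P1 21-23 | P3 23-24 | P4 24-26 | P0 26-28 | P1 28-30 | P4 30-32 | P0 32-34 | P1 34-36 | P4 36-37 | P0 37-39 | P1 39-41 | P0 41-47 |
Completion: P0=47  P1=41  P2=12  P3=24  P4=37  P5=21
Waiting = turnaround − burst: P0=28, P1=27, P2=7, P3=14, P4=26, P5=15
Total waiting = 28 + 27 + 7 + 14 + 26 + 15 = 117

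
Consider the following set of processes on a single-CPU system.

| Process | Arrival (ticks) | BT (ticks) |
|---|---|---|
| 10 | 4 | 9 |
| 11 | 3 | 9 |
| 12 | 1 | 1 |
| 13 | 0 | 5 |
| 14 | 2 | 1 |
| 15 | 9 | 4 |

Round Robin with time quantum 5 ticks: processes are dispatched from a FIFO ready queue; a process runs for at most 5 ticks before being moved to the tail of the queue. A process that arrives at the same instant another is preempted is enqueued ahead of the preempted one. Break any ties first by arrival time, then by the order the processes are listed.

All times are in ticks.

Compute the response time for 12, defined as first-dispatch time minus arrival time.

Timeline: | 13 0-5 | 12 5-6 | 14 6-7 | 11 7-12 | 10 12-17 | 15 17-21 | 11 21-25 | 10 25-29 |
Completion: 10=29  11=25  12=6  13=5  14=7  15=21
Turnaround (C−A): 10=25  11=22  12=5  13=5  14=5  15=12
Response(12) = first start − arrival = 5 − 1 = 4

4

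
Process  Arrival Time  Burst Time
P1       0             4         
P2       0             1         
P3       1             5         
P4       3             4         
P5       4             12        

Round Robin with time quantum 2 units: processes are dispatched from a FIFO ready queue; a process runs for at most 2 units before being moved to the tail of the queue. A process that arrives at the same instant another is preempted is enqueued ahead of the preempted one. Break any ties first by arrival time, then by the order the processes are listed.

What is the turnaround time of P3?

17

Timeline: | P1 0-2 | P2 2-3 | P3 3-5 | P1 5-7 | P4 7-9 | P5 9-11 | P3 11-13 | P4 13-15 | P5 15-17 | P3 17-18 | P5 18-26 |
Completion: P1=7  P2=3  P3=18  P4=15  P5=26
Turnaround(P3) = completion − arrival = 18 − 1 = 17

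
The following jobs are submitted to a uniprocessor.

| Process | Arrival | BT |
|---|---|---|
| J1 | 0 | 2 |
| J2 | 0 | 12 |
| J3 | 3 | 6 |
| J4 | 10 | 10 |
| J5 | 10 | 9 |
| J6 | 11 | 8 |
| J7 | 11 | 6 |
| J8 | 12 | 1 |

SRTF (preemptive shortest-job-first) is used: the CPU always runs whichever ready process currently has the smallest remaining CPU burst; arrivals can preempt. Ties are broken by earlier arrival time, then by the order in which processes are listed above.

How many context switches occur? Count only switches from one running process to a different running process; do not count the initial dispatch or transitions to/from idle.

Timeline: | J1 0-2 | J2 2-3 | J3 3-9 | J2 9-10 | J5 10-11 | J7 11-12 | J8 12-13 | J7 13-18 | J5 18-26 | J6 26-34 | J2 34-44 | J4 44-54 |
Completion: J1=2  J2=44  J3=9  J4=54  J5=26  J6=34  J7=18  J8=13
Turnaround (C−A): J1=2  J2=44  J3=6  J4=44  J5=16  J6=23  J7=7  J8=1

11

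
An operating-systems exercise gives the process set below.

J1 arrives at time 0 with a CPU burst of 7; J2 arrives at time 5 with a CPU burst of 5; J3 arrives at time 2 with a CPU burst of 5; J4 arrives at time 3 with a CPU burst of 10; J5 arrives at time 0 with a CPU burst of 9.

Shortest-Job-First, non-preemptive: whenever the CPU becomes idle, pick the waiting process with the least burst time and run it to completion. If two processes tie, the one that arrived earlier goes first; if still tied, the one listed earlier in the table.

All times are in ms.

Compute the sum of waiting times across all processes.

52

Gantt: | J1 0-7 | J3 7-12 | J2 12-17 | J5 17-26 | J4 26-36 |
Completion: J1=7  J2=17  J3=12  J4=36  J5=26
Waiting = turnaround − burst: J1=0, J2=7, J3=5, J4=23, J5=17
Total waiting = 0 + 7 + 5 + 23 + 17 = 52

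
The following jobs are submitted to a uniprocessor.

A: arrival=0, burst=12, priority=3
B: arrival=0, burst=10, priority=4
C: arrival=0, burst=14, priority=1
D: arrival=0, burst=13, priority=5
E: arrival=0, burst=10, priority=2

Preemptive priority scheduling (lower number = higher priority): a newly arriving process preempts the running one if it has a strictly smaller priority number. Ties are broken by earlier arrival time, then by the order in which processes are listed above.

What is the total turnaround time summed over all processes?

179

Schedule: | C 0-14 | E 14-24 | A 24-36 | B 36-46 | D 46-59 |
Completion: A=36  B=46  C=14  D=59  E=24
Turnaround (C−A): A=36  B=46  C=14  D=59  E=24
Turnaround = completion − arrival: A=36, B=46, C=14, D=59, E=24
Total turnaround = 36 + 46 + 14 + 59 + 24 = 179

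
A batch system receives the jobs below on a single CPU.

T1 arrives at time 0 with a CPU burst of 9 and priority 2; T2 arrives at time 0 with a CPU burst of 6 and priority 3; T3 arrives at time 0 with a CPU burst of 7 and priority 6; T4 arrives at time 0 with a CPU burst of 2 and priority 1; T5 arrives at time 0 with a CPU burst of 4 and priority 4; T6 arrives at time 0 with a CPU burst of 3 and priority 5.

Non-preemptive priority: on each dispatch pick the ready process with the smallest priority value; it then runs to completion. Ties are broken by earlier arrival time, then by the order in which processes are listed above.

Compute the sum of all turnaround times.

Schedule: | T4 0-2 | T1 2-11 | T2 11-17 | T5 17-21 | T6 21-24 | T3 24-31 |
Completion: T1=11  T2=17  T3=31  T4=2  T5=21  T6=24
Turnaround = completion − arrival: T1=11, T2=17, T3=31, T4=2, T5=21, T6=24
Total turnaround = 11 + 17 + 31 + 2 + 21 + 24 = 106

106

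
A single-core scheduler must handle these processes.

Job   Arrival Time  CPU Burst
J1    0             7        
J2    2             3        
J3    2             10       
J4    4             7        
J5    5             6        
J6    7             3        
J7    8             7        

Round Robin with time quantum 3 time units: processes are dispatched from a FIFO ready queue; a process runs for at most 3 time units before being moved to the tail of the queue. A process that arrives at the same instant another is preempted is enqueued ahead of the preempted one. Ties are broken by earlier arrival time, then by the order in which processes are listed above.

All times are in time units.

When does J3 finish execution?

Gantt: | J1 0-3 | J2 3-6 | J3 6-9 | J1 9-12 | J4 12-15 | J5 15-18 | J6 18-21 | J7 21-24 | J3 24-27 | J1 27-28 | J4 28-31 | J5 31-34 | J7 34-37 | J3 37-40 | J4 40-41 | J7 41-42 | J3 42-43 |
Completion: J1=28  J2=6  J3=43  J4=41  J5=34  J6=21  J7=42
Turnaround (C−A): J1=28  J2=4  J3=41  J4=37  J5=29  J6=14  J7=34

43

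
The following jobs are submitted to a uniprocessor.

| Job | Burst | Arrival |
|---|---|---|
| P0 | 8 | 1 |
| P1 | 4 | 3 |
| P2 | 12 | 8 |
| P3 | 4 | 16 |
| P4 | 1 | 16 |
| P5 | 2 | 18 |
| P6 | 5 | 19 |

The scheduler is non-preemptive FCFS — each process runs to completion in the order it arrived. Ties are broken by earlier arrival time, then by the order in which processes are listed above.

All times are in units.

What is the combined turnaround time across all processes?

94

Timeline: | idle 0-1 | P0 1-9 | P1 9-13 | P2 13-25 | P3 25-29 | P4 29-30 | P5 30-32 | P6 32-37 |
Completion: P0=9  P1=13  P2=25  P3=29  P4=30  P5=32  P6=37
Turnaround (C−A): P0=8  P1=10  P2=17  P3=13  P4=14  P5=14  P6=18
Turnaround = completion − arrival: P0=8, P1=10, P2=17, P3=13, P4=14, P5=14, P6=18
Total turnaround = 8 + 10 + 17 + 13 + 14 + 14 + 18 = 94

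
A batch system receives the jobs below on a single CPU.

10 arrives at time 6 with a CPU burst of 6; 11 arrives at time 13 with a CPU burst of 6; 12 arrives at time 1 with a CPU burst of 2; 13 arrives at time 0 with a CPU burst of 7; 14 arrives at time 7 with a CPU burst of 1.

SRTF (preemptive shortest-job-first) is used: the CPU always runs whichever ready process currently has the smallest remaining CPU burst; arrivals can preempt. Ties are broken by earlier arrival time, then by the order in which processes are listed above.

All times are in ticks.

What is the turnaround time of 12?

Schedule: | 13 0-1 | 12 1-3 | 13 3-7 | 14 7-8 | 13 8-10 | 10 10-16 | 11 16-22 |
Completion: 10=16  11=22  12=3  13=10  14=8
Turnaround(12) = completion − arrival = 3 − 1 = 2

2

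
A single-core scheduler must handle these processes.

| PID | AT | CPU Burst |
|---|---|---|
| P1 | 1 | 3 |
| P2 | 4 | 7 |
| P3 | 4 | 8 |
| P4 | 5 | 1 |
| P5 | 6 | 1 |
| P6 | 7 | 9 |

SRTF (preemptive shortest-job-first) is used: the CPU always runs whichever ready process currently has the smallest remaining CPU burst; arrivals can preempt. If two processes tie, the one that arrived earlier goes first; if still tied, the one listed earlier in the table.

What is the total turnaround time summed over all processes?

Gantt: | idle 0-1 | P1 1-4 | P2 4-5 | P4 5-6 | P5 6-7 | P2 7-13 | P3 13-21 | P6 21-30 |
Completion: P1=4  P2=13  P3=21  P4=6  P5=7  P6=30
Turnaround = completion − arrival: P1=3, P2=9, P3=17, P4=1, P5=1, P6=23
Total turnaround = 3 + 9 + 17 + 1 + 1 + 23 = 54

54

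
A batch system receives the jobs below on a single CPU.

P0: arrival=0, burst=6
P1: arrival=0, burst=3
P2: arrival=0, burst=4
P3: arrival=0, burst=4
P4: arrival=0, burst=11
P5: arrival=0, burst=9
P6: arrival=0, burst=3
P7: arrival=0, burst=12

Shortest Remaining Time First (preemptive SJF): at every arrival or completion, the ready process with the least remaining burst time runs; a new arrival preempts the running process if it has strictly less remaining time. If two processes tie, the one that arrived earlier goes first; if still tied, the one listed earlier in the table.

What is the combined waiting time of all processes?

Schedule: | P1 0-3 | P6 3-6 | P2 6-10 | P3 10-14 | P0 14-20 | P5 20-29 | P4 29-40 | P7 40-52 |
Completion: P0=20  P1=3  P2=10  P3=14  P4=40  P5=29  P6=6  P7=52
Turnaround (C−A): P0=20  P1=3  P2=10  P3=14  P4=40  P5=29  P6=6  P7=52
Waiting = turnaround − burst: P0=14, P1=0, P2=6, P3=10, P4=29, P5=20, P6=3, P7=40
Total waiting = 14 + 0 + 6 + 10 + 29 + 20 + 3 + 40 = 122

122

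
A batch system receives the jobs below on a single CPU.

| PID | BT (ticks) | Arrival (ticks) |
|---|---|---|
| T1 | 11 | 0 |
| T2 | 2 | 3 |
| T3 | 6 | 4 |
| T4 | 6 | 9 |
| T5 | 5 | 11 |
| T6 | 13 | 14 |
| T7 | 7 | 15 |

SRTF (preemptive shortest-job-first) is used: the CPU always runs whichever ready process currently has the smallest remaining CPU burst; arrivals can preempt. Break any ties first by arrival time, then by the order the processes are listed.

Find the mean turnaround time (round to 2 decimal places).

Schedule: | T1 0-3 | T2 3-5 | T3 5-11 | T5 11-16 | T4 16-22 | T7 22-29 | T1 29-37 | T6 37-50 |
Completion: T1=37  T2=5  T3=11  T4=22  T5=16  T6=50  T7=29
Turnaround (C−A): T1=37  T2=2  T3=7  T4=13  T5=5  T6=36  T7=14
Turnaround times: T1=37, T2=2, T3=7, T4=13, T5=5, T6=36, T7=14
Average turnaround = (37+2+7+13+5+36+14) / 7 = 114/7 = 16.29

16.29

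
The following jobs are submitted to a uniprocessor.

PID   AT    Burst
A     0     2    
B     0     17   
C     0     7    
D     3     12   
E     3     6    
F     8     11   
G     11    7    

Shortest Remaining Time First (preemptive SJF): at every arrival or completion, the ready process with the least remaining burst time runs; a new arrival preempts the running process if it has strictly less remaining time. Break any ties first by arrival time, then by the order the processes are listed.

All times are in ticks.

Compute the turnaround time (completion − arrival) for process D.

Gantt: | A 0-2 | C 2-9 | E 9-15 | G 15-22 | F 22-33 | D 33-45 | B 45-62 |
Completion: A=2  B=62  C=9  D=45  E=15  F=33  G=22
Turnaround (C−A): A=2  B=62  C=9  D=42  E=12  F=25  G=11
Turnaround(D) = completion − arrival = 45 − 3 = 42

42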